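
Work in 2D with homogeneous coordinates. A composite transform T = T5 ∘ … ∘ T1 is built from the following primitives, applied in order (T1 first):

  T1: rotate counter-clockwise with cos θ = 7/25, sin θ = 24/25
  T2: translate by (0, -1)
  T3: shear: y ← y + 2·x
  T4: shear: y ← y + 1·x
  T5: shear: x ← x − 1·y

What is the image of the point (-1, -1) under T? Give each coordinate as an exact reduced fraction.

T1 rotate counter-clockwise with cos θ = 7/25, sin θ = 24/25: (-1, -1) → (17/25, -31/25)
T2 translate by (0, -1): (17/25, -31/25) → (17/25, -56/25)
T3 shear: y ← y + 2·x: (17/25, -56/25) → (17/25, -22/25)
T4 shear: y ← y + 1·x: (17/25, -22/25) → (17/25, -1/5)
T5 shear: x ← x − 1·y: (17/25, -1/5) → (22/25, -1/5)

T(p) = (22/25, -1/5)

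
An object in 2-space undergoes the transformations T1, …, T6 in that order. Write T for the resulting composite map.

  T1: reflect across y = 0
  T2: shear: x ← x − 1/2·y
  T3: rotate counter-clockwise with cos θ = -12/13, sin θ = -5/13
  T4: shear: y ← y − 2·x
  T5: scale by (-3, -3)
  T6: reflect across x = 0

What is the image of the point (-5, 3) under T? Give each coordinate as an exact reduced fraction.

T1 reflect across y = 0: (-5, 3) → (-5, -3)
T2 shear: x ← x − 1/2·y: (-5, -3) → (-7/2, -3)
T3 rotate counter-clockwise with cos θ = -12/13, sin θ = -5/13: (-7/2, -3) → (27/13, 107/26)
T4 shear: y ← y − 2·x: (27/13, 107/26) → (27/13, -1/26)
T5 scale by (-3, -3): (27/13, -1/26) → (-81/13, 3/26)
T6 reflect across x = 0: (-81/13, 3/26) → (81/13, 3/26)

T(p) = (81/13, 3/26)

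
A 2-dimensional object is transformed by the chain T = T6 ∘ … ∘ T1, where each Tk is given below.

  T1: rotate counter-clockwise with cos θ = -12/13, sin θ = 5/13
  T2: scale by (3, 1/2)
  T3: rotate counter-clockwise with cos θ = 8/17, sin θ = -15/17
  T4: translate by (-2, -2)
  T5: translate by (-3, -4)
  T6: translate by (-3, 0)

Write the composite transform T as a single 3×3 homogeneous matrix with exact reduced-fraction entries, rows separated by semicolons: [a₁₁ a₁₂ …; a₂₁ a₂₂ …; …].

T = [-501/442 -210/221 -8; 560/221 177/221 -6; 0 0 1]

T1 = [-12/13 -5/13 0; 5/13 -12/13 0; 0 0 1]
T2·T1 = [-36/13 -15/13 0; 5/26 -6/13 0; 0 0 1]
T3·…·T1 = [-501/442 -210/221 0; 560/221 177/221 0; 0 0 1]
T4·…·T1 = [-501/442 -210/221 -2; 560/221 177/221 -2; 0 0 1]
T5·…·T1 = [-501/442 -210/221 -5; 560/221 177/221 -6; 0 0 1]
T6·…·T1 = [-501/442 -210/221 -8; 560/221 177/221 -6; 0 0 1]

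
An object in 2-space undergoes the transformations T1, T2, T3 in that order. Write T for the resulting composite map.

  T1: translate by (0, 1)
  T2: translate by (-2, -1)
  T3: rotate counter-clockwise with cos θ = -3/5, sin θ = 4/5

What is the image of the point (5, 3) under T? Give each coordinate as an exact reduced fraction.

T(p) = (-21/5, 3/5)

T1 translate by (0, 1): (5, 3) → (5, 4)
T2 translate by (-2, -1): (5, 4) → (3, 3)
T3 rotate counter-clockwise with cos θ = -3/5, sin θ = 4/5: (3, 3) → (-21/5, 3/5)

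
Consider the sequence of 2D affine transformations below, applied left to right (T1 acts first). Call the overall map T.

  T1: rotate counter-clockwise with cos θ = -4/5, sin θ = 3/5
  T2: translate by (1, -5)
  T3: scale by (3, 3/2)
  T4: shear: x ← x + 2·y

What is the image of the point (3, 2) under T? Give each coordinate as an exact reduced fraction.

T(p) = (-111/5, -36/5)

T1 rotate counter-clockwise with cos θ = -4/5, sin θ = 3/5: (3, 2) → (-18/5, 1/5)
T2 translate by (1, -5): (-18/5, 1/5) → (-13/5, -24/5)
T3 scale by (3, 3/2): (-13/5, -24/5) → (-39/5, -36/5)
T4 shear: x ← x + 2·y: (-39/5, -36/5) → (-111/5, -36/5)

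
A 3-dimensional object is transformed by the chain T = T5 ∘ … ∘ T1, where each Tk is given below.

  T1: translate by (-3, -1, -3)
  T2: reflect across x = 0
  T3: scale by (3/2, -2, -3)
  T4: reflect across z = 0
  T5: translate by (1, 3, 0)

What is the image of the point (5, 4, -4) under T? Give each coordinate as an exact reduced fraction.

T1 translate by (-3, -1, -3): (5, 4, -4) → (2, 3, -7)
T2 reflect across x = 0: (2, 3, -7) → (-2, 3, -7)
T3 scale by (3/2, -2, -3): (-2, 3, -7) → (-3, -6, 21)
T4 reflect across z = 0: (-3, -6, 21) → (-3, -6, -21)
T5 translate by (1, 3, 0): (-3, -6, -21) → (-2, -3, -21)

T(p) = (-2, -3, -21)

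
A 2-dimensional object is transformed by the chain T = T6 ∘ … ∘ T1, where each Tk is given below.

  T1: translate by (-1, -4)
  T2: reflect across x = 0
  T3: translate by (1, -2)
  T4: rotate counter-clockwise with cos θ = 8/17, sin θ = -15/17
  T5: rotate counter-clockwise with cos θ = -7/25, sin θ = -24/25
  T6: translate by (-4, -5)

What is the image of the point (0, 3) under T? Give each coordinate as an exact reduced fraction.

T(p) = (-2793/425, -1051/425)

T1 translate by (-1, -4): (0, 3) → (-1, -1)
T2 reflect across x = 0: (-1, -1) → (1, -1)
T3 translate by (1, -2): (1, -1) → (2, -3)
T4 rotate counter-clockwise with cos θ = 8/17, sin θ = -15/17: (2, -3) → (-29/17, -54/17)
T5 rotate counter-clockwise with cos θ = -7/25, sin θ = -24/25: (-29/17, -54/17) → (-1093/425, 1074/425)
T6 translate by (-4, -5): (-1093/425, 1074/425) → (-2793/425, -1051/425)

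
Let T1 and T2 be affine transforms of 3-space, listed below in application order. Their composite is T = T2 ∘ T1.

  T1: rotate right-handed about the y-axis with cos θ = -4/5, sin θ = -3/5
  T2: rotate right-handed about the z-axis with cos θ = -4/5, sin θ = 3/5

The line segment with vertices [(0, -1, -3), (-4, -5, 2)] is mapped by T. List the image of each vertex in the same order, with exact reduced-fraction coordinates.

T1 rotate right-handed about the y-axis with cos θ = -4/5, sin θ = -3/5: (0, -1, -3) → (9/5, -1, 12/5); (-4, -5, 2) → (2, -5, -4)
T2 rotate right-handed about the z-axis with cos θ = -4/5, sin θ = 3/5: (9/5, -1, 12/5) → (-21/25, 47/25, 12/5); (2, -5, -4) → (7/5, 26/5, -4)

image vertices: (-21/25, 47/25, 12/5), (7/5, 26/5, -4)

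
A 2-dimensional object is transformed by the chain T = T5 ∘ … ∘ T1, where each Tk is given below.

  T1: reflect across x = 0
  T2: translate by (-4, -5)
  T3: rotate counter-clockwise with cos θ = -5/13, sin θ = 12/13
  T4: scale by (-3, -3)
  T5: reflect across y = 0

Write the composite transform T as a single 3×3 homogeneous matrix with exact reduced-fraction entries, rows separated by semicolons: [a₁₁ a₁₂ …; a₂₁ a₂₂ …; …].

T = [-15/13 36/13 -240/13; -36/13 -15/13 -69/13; 0 0 1]

T1 = [-1 0 0; 0 1 0; 0 0 1]
T2·T1 = [-1 0 -4; 0 1 -5; 0 0 1]
T3·…·T1 = [5/13 -12/13 80/13; -12/13 -5/13 -23/13; 0 0 1]
T4·…·T1 = [-15/13 36/13 -240/13; 36/13 15/13 69/13; 0 0 1]
T5·…·T1 = [-15/13 36/13 -240/13; -36/13 -15/13 -69/13; 0 0 1]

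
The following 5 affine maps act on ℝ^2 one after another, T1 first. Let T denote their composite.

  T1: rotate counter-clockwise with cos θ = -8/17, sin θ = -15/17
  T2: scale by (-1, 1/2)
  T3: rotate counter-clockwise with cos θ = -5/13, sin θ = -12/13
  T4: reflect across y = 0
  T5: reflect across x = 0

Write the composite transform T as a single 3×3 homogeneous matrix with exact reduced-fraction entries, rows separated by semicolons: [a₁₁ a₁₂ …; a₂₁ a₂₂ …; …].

T = [10/17 -27/221 0; 9/34 -200/221 0; 0 0 1]

T1 = [-8/17 15/17 0; -15/17 -8/17 0; 0 0 1]
T2·T1 = [8/17 -15/17 0; -15/34 -4/17 0; 0 0 1]
T3·…·T1 = [-10/17 27/221 0; -9/34 200/221 0; 0 0 1]
T4·…·T1 = [-10/17 27/221 0; 9/34 -200/221 0; 0 0 1]
T5·…·T1 = [10/17 -27/221 0; 9/34 -200/221 0; 0 0 1]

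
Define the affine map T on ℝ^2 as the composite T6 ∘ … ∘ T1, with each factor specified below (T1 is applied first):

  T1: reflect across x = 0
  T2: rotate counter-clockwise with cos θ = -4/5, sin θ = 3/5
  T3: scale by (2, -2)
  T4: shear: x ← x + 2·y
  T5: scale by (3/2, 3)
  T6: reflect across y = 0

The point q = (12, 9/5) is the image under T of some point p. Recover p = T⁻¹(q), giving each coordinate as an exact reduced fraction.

T1 = [-1 0 0; 0 1 0; 0 0 1]
T2·T1 = [4/5 -3/5 0; -3/5 -4/5 0; 0 0 1]
T3·…·T1 = [8/5 -6/5 0; 6/5 8/5 0; 0 0 1]
T4·…·T1 = [4 2 0; 6/5 8/5 0; 0 0 1]
T5·…·T1 = [6 3 0; 18/5 24/5 0; 0 0 1]
T6·…·T1 = [6 3 0; -18/5 -24/5 0; 0 0 1]
det M = -18; M⁻¹ = [4/15 1/6 0; -1/5 -1/3 0; 0 0 1]
M⁻¹ · (12, 9/5)ᵀ = (7/2, -3)ᵀ

p = (7/2, -3)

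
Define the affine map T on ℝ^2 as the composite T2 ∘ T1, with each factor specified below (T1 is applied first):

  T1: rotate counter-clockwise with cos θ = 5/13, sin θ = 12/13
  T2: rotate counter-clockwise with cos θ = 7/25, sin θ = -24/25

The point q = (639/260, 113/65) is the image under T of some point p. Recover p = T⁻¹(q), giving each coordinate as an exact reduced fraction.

p = (9/4, 2)

T1 = [5/13 -12/13 0; 12/13 5/13 0; 0 0 1]
T2·T1 = [323/325 36/325 0; -36/325 323/325 0; 0 0 1]
det M = 1; M⁻¹ = [323/325 -36/325 0; 36/325 323/325 0; 0 0 1]
M⁻¹ · (639/260, 113/65)ᵀ = (9/4, 2)ᵀ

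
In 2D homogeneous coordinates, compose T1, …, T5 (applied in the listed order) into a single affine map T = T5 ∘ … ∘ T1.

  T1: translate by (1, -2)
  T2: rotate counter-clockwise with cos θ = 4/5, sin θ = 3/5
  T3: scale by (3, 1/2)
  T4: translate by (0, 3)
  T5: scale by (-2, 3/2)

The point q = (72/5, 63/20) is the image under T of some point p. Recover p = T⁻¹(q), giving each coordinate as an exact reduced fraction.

p = (-4, 2)

T1 = [1 0 1; 0 1 -2; 0 0 1]
T2·T1 = [4/5 -3/5 2; 3/5 4/5 -1; 0 0 1]
T3·…·T1 = [12/5 -9/5 6; 3/10 2/5 -1/2; 0 0 1]
T4·…·T1 = [12/5 -9/5 6; 3/10 2/5 5/2; 0 0 1]
T5·…·T1 = [-24/5 18/5 -12; 9/20 3/5 15/4; 0 0 1]
det M = -9/2; M⁻¹ = [-2/15 4/5 -23/5; 1/10 16/15 -14/5; 0 0 1]
M⁻¹ · (72/5, 63/20)ᵀ = (-4, 2)ᵀ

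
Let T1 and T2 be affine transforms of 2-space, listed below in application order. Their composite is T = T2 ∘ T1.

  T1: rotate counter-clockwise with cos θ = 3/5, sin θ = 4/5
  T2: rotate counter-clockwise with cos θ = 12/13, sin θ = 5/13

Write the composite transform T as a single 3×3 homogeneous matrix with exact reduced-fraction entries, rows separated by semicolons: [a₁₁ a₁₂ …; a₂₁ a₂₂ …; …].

T1 = [3/5 -4/5 0; 4/5 3/5 0; 0 0 1]
T2·T1 = [16/65 -63/65 0; 63/65 16/65 0; 0 0 1]

T = [16/65 -63/65 0; 63/65 16/65 0; 0 0 1]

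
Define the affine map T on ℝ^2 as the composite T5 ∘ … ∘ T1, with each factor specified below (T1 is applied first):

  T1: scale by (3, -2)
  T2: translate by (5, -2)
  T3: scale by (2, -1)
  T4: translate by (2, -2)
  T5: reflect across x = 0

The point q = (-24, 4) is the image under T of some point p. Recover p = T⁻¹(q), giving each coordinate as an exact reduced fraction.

p = (2, 2)

T1 = [3 0 0; 0 -2 0; 0 0 1]
T2·T1 = [3 0 5; 0 -2 -2; 0 0 1]
T3·…·T1 = [6 0 10; 0 2 2; 0 0 1]
T4·…·T1 = [6 0 12; 0 2 0; 0 0 1]
T5·…·T1 = [-6 0 -12; 0 2 0; 0 0 1]
det M = -12; M⁻¹ = [-1/6 0 -2; 0 1/2 0; 0 0 1]
M⁻¹ · (-24, 4)ᵀ = (2, 2)ᵀ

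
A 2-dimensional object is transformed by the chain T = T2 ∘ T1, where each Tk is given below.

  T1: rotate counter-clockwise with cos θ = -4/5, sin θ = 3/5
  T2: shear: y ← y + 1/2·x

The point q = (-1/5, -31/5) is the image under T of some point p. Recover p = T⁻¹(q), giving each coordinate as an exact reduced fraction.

T1 = [-4/5 -3/5 0; 3/5 -4/5 0; 0 0 1]
T2·T1 = [-4/5 -3/5 0; 1/5 -11/10 0; 0 0 1]
det M = 1; M⁻¹ = [-11/10 3/5 0; -1/5 -4/5 0; 0 0 1]
M⁻¹ · (-1/5, -31/5)ᵀ = (-7/2, 5)ᵀ

p = (-7/2, 5)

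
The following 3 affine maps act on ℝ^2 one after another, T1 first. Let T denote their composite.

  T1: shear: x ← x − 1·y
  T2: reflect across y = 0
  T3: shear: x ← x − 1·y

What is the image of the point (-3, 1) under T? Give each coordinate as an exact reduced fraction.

T1 shear: x ← x − 1·y: (-3, 1) → (-4, 1)
T2 reflect across y = 0: (-4, 1) → (-4, -1)
T3 shear: x ← x − 1·y: (-4, -1) → (-3, -1)

T(p) = (-3, -1)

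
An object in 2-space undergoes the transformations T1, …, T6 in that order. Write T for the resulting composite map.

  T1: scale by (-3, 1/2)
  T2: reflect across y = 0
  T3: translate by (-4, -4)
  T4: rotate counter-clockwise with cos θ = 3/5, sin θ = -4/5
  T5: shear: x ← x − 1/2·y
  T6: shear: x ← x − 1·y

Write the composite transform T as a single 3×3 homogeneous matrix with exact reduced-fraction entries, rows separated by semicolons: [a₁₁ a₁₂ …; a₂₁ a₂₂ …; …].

T1 = [-3 0 0; 0 1/2 0; 0 0 1]
T2·T1 = [-3 0 0; 0 -1/2 0; 0 0 1]
T3·…·T1 = [-3 0 -4; 0 -1/2 -4; 0 0 1]
T4·…·T1 = [-9/5 -2/5 -28/5; 12/5 -3/10 4/5; 0 0 1]
T5·…·T1 = [-3 -1/4 -6; 12/5 -3/10 4/5; 0 0 1]
T6·…·T1 = [-27/5 1/20 -34/5; 12/5 -3/10 4/5; 0 0 1]

T = [-27/5 1/20 -34/5; 12/5 -3/10 4/5; 0 0 1]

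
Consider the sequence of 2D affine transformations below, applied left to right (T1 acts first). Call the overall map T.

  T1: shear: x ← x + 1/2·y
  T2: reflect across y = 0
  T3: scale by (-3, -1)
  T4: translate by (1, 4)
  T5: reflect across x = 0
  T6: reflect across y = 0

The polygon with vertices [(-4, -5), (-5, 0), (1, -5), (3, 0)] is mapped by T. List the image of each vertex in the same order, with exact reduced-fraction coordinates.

T1 shear: x ← x + 1/2·y: (-4, -5) → (-13/2, -5); (-5, 0) → (-5, 0); (1, -5) → (-3/2, -5); (3, 0) → (3, 0)
T2 reflect across y = 0: (-13/2, -5) → (-13/2, 5); (-5, 0) → (-5, 0); (-3/2, -5) → (-3/2, 5); (3, 0) → (3, 0)
T3 scale by (-3, -1): (-13/2, 5) → (39/2, -5); (-5, 0) → (15, 0); (-3/2, 5) → (9/2, -5); (3, 0) → (-9, 0)
T4 translate by (1, 4): (39/2, -5) → (41/2, -1); (15, 0) → (16, 4); (9/2, -5) → (11/2, -1); (-9, 0) → (-8, 4)
T5 reflect across x = 0: (41/2, -1) → (-41/2, -1); (16, 4) → (-16, 4); (11/2, -1) → (-11/2, -1); (-8, 4) → (8, 4)
T6 reflect across y = 0: (-41/2, -1) → (-41/2, 1); (-16, 4) → (-16, -4); (-11/2, -1) → (-11/2, 1); (8, 4) → (8, -4)

image vertices: (-41/2, 1), (-16, -4), (-11/2, 1), (8, -4)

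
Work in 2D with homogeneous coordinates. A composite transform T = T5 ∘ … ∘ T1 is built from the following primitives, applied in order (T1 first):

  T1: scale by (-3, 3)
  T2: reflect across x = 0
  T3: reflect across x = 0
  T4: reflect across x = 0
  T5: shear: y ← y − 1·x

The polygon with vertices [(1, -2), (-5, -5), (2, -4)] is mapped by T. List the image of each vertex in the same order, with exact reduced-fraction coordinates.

image vertices: (3, -9), (-15, 0), (6, -18)

T1 scale by (-3, 3): (1, -2) → (-3, -6); (-5, -5) → (15, -15); (2, -4) → (-6, -12)
T2 reflect across x = 0: (-3, -6) → (3, -6); (15, -15) → (-15, -15); (-6, -12) → (6, -12)
T3 reflect across x = 0: (3, -6) → (-3, -6); (-15, -15) → (15, -15); (6, -12) → (-6, -12)
T4 reflect across x = 0: (-3, -6) → (3, -6); (15, -15) → (-15, -15); (-6, -12) → (6, -12)
T5 shear: y ← y − 1·x: (3, -6) → (3, -9); (-15, -15) → (-15, 0); (6, -12) → (6, -18)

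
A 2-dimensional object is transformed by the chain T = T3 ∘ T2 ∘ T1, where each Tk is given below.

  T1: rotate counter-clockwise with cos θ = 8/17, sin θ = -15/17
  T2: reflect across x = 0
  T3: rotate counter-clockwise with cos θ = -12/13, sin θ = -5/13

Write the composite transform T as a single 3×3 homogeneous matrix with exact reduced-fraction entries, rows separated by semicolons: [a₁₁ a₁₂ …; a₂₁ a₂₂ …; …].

T = [21/221 220/221 0; 220/221 -21/221 0; 0 0 1]

T1 = [8/17 15/17 0; -15/17 8/17 0; 0 0 1]
T2·T1 = [-8/17 -15/17 0; -15/17 8/17 0; 0 0 1]
T3·…·T1 = [21/221 220/221 0; 220/221 -21/221 0; 0 0 1]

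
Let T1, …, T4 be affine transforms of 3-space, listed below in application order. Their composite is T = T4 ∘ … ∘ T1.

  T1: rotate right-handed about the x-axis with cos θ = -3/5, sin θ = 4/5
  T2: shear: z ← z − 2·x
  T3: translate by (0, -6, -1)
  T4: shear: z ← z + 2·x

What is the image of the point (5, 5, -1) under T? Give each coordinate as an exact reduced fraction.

T1 rotate right-handed about the x-axis with cos θ = -3/5, sin θ = 4/5: (5, 5, -1) → (5, -11/5, 23/5)
T2 shear: z ← z − 2·x: (5, -11/5, 23/5) → (5, -11/5, -27/5)
T3 translate by (0, -6, -1): (5, -11/5, -27/5) → (5, -41/5, -32/5)
T4 shear: z ← z + 2·x: (5, -41/5, -32/5) → (5, -41/5, 18/5)

T(p) = (5, -41/5, 18/5)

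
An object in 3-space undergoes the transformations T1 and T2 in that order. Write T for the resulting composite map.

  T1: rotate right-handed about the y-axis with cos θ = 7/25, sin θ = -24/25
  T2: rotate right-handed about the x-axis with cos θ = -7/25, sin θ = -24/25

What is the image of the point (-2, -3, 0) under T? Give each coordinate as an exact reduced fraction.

T(p) = (-14/25, -627/625, 2136/625)

T1 rotate right-handed about the y-axis with cos θ = 7/25, sin θ = -24/25: (-2, -3, 0) → (-14/25, -3, -48/25)
T2 rotate right-handed about the x-axis with cos θ = -7/25, sin θ = -24/25: (-14/25, -3, -48/25) → (-14/25, -627/625, 2136/625)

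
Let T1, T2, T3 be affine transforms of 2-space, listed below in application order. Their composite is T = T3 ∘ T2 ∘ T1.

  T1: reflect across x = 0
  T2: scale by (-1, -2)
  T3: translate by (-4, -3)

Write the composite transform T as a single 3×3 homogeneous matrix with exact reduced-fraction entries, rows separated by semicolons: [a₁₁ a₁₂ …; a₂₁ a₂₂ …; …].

T1 = [-1 0 0; 0 1 0; 0 0 1]
T2·T1 = [1 0 0; 0 -2 0; 0 0 1]
T3·…·T1 = [1 0 -4; 0 -2 -3; 0 0 1]

T = [1 0 -4; 0 -2 -3; 0 0 1]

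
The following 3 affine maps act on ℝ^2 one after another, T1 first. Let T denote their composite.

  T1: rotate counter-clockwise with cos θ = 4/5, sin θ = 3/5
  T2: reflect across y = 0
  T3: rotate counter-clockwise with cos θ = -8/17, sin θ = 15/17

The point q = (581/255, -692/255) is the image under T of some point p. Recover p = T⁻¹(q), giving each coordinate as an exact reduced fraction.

p = (-7/3, 8/3)

T1 = [4/5 -3/5 0; 3/5 4/5 0; 0 0 1]
T2·T1 = [4/5 -3/5 0; -3/5 -4/5 0; 0 0 1]
T3·…·T1 = [13/85 84/85 0; 84/85 -13/85 0; 0 0 1]
det M = -1; M⁻¹ = [13/85 84/85 0; 84/85 -13/85 0; 0 0 1]
M⁻¹ · (581/255, -692/255)ᵀ = (-7/3, 8/3)ᵀ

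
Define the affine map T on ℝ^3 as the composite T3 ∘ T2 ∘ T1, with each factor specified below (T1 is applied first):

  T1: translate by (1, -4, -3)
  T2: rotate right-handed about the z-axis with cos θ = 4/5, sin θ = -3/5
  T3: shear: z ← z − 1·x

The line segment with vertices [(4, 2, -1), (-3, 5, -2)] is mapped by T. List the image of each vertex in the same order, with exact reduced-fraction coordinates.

T1 translate by (1, -4, -3): (4, 2, -1) → (5, -2, -4); (-3, 5, -2) → (-2, 1, -5)
T2 rotate right-handed about the z-axis with cos θ = 4/5, sin θ = -3/5: (5, -2, -4) → (14/5, -23/5, -4); (-2, 1, -5) → (-1, 2, -5)
T3 shear: z ← z − 1·x: (14/5, -23/5, -4) → (14/5, -23/5, -34/5); (-1, 2, -5) → (-1, 2, -4)

image vertices: (14/5, -23/5, -34/5), (-1, 2, -4)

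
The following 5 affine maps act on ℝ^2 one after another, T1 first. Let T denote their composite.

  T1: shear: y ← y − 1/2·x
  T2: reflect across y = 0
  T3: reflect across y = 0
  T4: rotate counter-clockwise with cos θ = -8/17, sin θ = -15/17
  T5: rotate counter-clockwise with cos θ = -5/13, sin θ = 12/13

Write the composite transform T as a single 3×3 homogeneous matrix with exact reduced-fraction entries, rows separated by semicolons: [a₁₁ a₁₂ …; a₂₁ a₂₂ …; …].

T1 = [1 0 0; -1/2 1 0; 0 0 1]
T2·T1 = [1 0 0; 1/2 -1 0; 0 0 1]
T3·…·T1 = [1 0 0; -1/2 1 0; 0 0 1]
T4·…·T1 = [-31/34 15/17 0; -11/17 -8/17 0; 0 0 1]
T5·…·T1 = [419/442 21/221 0; -131/221 220/221 0; 0 0 1]

T = [419/442 21/221 0; -131/221 220/221 0; 0 0 1]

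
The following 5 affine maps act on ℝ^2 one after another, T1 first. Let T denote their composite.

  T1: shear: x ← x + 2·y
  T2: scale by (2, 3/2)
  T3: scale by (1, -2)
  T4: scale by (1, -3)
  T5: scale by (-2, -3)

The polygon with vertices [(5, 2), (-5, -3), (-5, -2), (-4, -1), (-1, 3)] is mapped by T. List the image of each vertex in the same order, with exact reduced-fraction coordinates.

T1 shear: x ← x + 2·y: (5, 2) → (9, 2); (-5, -3) → (-11, -3); (-5, -2) → (-9, -2); (-4, -1) → (-6, -1); (-1, 3) → (5, 3)
T2 scale by (2, 3/2): (9, 2) → (18, 3); (-11, -3) → (-22, -9/2); (-9, -2) → (-18, -3); (-6, -1) → (-12, -3/2); (5, 3) → (10, 9/2)
T3 scale by (1, -2): (18, 3) → (18, -6); (-22, -9/2) → (-22, 9); (-18, -3) → (-18, 6); (-12, -3/2) → (-12, 3); (10, 9/2) → (10, -9)
T4 scale by (1, -3): (18, -6) → (18, 18); (-22, 9) → (-22, -27); (-18, 6) → (-18, -18); (-12, 3) → (-12, -9); (10, -9) → (10, 27)
T5 scale by (-2, -3): (18, 18) → (-36, -54); (-22, -27) → (44, 81); (-18, -18) → (36, 54); (-12, -9) → (24, 27); (10, 27) → (-20, -81)

image vertices: (-36, -54), (44, 81), (36, 54), (24, 27), (-20, -81)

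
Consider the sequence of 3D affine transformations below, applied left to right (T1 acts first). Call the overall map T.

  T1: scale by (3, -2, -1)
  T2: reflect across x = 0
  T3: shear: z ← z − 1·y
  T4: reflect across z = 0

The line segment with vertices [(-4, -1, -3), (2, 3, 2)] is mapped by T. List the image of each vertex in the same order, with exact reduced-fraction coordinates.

image vertices: (12, 2, -1), (-6, -6, -4)

T1 scale by (3, -2, -1): (-4, -1, -3) → (-12, 2, 3); (2, 3, 2) → (6, -6, -2)
T2 reflect across x = 0: (-12, 2, 3) → (12, 2, 3); (6, -6, -2) → (-6, -6, -2)
T3 shear: z ← z − 1·y: (12, 2, 3) → (12, 2, 1); (-6, -6, -2) → (-6, -6, 4)
T4 reflect across z = 0: (12, 2, 1) → (12, 2, -1); (-6, -6, 4) → (-6, -6, -4)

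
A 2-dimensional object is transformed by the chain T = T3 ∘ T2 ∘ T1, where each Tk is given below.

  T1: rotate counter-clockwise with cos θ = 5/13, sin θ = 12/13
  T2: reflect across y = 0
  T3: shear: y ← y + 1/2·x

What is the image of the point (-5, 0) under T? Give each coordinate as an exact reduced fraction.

T(p) = (-25/13, 95/26)

T1 rotate counter-clockwise with cos θ = 5/13, sin θ = 12/13: (-5, 0) → (-25/13, -60/13)
T2 reflect across y = 0: (-25/13, -60/13) → (-25/13, 60/13)
T3 shear: y ← y + 1/2·x: (-25/13, 60/13) → (-25/13, 95/26)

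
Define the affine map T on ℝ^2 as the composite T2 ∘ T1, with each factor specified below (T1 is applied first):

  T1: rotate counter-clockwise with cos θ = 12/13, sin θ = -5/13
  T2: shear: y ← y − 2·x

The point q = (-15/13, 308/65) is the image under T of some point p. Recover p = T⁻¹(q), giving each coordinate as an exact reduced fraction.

T1 = [12/13 5/13 0; -5/13 12/13 0; 0 0 1]
T2·T1 = [12/13 5/13 0; -29/13 2/13 0; 0 0 1]
det M = 1; M⁻¹ = [2/13 -5/13 0; 29/13 12/13 0; 0 0 1]
M⁻¹ · (-15/13, 308/65)ᵀ = (-2, 9/5)ᵀ

p = (-2, 9/5)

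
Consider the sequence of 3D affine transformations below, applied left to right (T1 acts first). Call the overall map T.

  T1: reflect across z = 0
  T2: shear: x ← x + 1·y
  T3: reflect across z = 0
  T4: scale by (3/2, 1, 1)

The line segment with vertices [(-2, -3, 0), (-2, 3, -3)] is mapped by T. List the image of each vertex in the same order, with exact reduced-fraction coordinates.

T1 reflect across z = 0: (-2, -3, 0) → (-2, -3, 0); (-2, 3, -3) → (-2, 3, 3)
T2 shear: x ← x + 1·y: (-2, -3, 0) → (-5, -3, 0); (-2, 3, 3) → (1, 3, 3)
T3 reflect across z = 0: (-5, -3, 0) → (-5, -3, 0); (1, 3, 3) → (1, 3, -3)
T4 scale by (3/2, 1, 1): (-5, -3, 0) → (-15/2, -3, 0); (1, 3, -3) → (3/2, 3, -3)

image vertices: (-15/2, -3, 0), (3/2, 3, -3)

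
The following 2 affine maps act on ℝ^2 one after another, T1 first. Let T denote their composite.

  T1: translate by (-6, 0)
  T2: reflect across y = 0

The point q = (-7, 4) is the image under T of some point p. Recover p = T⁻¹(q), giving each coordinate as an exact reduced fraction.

p = (-1, -4)

T1 = [1 0 -6; 0 1 0; 0 0 1]
T2·T1 = [1 0 -6; 0 -1 0; 0 0 1]
det M = -1; M⁻¹ = [1 0 6; 0 -1 0; 0 0 1]
M⁻¹ · (-7, 4)ᵀ = (-1, -4)ᵀ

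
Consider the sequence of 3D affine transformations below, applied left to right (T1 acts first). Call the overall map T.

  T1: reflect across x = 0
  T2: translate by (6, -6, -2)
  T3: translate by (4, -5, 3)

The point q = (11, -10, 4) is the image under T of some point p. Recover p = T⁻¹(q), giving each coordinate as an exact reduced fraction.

p = (-1, 1, 3)

T1 = [-1 0 0 0; 0 1 0 0; 0 0 1 0; 0 0 0 1]
T2·T1 = [-1 0 0 6; 0 1 0 -6; 0 0 1 -2; 0 0 0 1]
T3·…·T1 = [-1 0 0 10; 0 1 0 -11; 0 0 1 1; 0 0 0 1]
det M = -1; M⁻¹ = [-1 0 0 10; 0 1 0 11; 0 0 1 -1; 0 0 0 1]
M⁻¹ · (11, -10, 4)ᵀ = (-1, 1, 3)ᵀ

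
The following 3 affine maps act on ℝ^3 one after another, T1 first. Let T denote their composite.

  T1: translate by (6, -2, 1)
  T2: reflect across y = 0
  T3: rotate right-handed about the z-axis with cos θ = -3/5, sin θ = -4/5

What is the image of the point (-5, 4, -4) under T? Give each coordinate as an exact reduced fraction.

T1 translate by (6, -2, 1): (-5, 4, -4) → (1, 2, -3)
T2 reflect across y = 0: (1, 2, -3) → (1, -2, -3)
T3 rotate right-handed about the z-axis with cos θ = -3/5, sin θ = -4/5: (1, -2, -3) → (-11/5, 2/5, -3)

T(p) = (-11/5, 2/5, -3)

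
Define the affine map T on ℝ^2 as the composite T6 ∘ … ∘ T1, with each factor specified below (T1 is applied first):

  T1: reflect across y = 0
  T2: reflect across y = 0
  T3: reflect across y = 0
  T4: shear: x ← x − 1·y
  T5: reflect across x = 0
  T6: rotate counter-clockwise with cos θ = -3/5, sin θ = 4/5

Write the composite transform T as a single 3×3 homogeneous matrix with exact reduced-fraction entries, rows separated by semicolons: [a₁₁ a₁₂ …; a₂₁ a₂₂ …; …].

T1 = [1 0 0; 0 -1 0; 0 0 1]
T2·T1 = [1 0 0; 0 1 0; 0 0 1]
T3·…·T1 = [1 0 0; 0 -1 0; 0 0 1]
T4·…·T1 = [1 1 0; 0 -1 0; 0 0 1]
T5·…·T1 = [-1 -1 0; 0 -1 0; 0 0 1]
T6·…·T1 = [3/5 7/5 0; -4/5 -1/5 0; 0 0 1]

T = [3/5 7/5 0; -4/5 -1/5 0; 0 0 1]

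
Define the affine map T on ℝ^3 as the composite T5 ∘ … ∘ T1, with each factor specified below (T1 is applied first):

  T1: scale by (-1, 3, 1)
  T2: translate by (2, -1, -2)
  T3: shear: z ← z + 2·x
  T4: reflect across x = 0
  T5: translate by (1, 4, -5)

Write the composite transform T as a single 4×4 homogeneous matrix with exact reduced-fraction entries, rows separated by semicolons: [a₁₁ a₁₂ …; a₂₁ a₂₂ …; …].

T = [1 0 0 -1; 0 3 0 3; -2 0 1 -3; 0 0 0 1]

T1 = [-1 0 0 0; 0 3 0 0; 0 0 1 0; 0 0 0 1]
T2·T1 = [-1 0 0 2; 0 3 0 -1; 0 0 1 -2; 0 0 0 1]
T3·…·T1 = [-1 0 0 2; 0 3 0 -1; -2 0 1 2; 0 0 0 1]
T4·…·T1 = [1 0 0 -2; 0 3 0 -1; -2 0 1 2; 0 0 0 1]
T5·…·T1 = [1 0 0 -1; 0 3 0 3; -2 0 1 -3; 0 0 0 1]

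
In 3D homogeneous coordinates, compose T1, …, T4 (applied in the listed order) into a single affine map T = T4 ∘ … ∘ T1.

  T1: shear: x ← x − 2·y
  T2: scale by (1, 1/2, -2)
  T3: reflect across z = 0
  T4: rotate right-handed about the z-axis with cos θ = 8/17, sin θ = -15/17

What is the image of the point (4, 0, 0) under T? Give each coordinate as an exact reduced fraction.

T(p) = (32/17, -60/17, 0)

T1 shear: x ← x − 2·y: (4, 0, 0) → (4, 0, 0)
T2 scale by (1, 1/2, -2): (4, 0, 0) → (4, 0, 0)
T3 reflect across z = 0: (4, 0, 0) → (4, 0, 0)
T4 rotate right-handed about the z-axis with cos θ = 8/17, sin θ = -15/17: (4, 0, 0) → (32/17, -60/17, 0)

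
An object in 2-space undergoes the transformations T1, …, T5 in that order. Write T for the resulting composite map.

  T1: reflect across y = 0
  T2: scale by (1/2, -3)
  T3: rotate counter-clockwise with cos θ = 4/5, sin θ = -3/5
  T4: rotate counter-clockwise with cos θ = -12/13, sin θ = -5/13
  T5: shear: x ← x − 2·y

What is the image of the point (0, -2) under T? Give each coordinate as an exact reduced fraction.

T(p) = (-132/13, 378/65)

T1 reflect across y = 0: (0, -2) → (0, 2)
T2 scale by (1/2, -3): (0, 2) → (0, -6)
T3 rotate counter-clockwise with cos θ = 4/5, sin θ = -3/5: (0, -6) → (-18/5, -24/5)
T4 rotate counter-clockwise with cos θ = -12/13, sin θ = -5/13: (-18/5, -24/5) → (96/65, 378/65)
T5 shear: x ← x − 2·y: (96/65, 378/65) → (-132/13, 378/65)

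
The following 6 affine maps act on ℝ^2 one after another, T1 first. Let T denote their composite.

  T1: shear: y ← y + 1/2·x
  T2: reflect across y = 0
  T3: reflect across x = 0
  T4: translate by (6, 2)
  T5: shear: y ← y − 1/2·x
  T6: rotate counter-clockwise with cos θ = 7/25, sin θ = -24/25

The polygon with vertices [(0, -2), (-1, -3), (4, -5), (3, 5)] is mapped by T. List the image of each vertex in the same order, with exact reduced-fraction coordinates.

T1 shear: y ← y + 1/2·x: (0, -2) → (0, -2); (-1, -3) → (-1, -7/2); (4, -5) → (4, -3); (3, 5) → (3, 13/2)
T2 reflect across y = 0: (0, -2) → (0, 2); (-1, -7/2) → (-1, 7/2); (4, -3) → (4, 3); (3, 13/2) → (3, -13/2)
T3 reflect across x = 0: (0, 2) → (0, 2); (-1, 7/2) → (1, 7/2); (4, 3) → (-4, 3); (3, -13/2) → (-3, -13/2)
T4 translate by (6, 2): (0, 2) → (6, 4); (1, 7/2) → (7, 11/2); (-4, 3) → (2, 5); (-3, -13/2) → (3, -9/2)
T5 shear: y ← y − 1/2·x: (6, 4) → (6, 1); (7, 11/2) → (7, 2); (2, 5) → (2, 4); (3, -9/2) → (3, -6)
T6 rotate counter-clockwise with cos θ = 7/25, sin θ = -24/25: (6, 1) → (66/25, -137/25); (7, 2) → (97/25, -154/25); (2, 4) → (22/5, -4/5); (3, -6) → (-123/25, -114/25)

image vertices: (66/25, -137/25), (97/25, -154/25), (22/5, -4/5), (-123/25, -114/25)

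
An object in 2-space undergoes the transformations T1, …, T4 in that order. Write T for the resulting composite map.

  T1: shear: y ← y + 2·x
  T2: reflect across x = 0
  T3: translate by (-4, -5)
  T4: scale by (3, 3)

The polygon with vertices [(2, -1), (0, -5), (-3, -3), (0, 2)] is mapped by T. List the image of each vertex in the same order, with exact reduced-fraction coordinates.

image vertices: (-18, -6), (-12, -30), (-3, -42), (-12, -9)

T1 shear: y ← y + 2·x: (2, -1) → (2, 3); (0, -5) → (0, -5); (-3, -3) → (-3, -9); (0, 2) → (0, 2)
T2 reflect across x = 0: (2, 3) → (-2, 3); (0, -5) → (0, -5); (-3, -9) → (3, -9); (0, 2) → (0, 2)
T3 translate by (-4, -5): (-2, 3) → (-6, -2); (0, -5) → (-4, -10); (3, -9) → (-1, -14); (0, 2) → (-4, -3)
T4 scale by (3, 3): (-6, -2) → (-18, -6); (-4, -10) → (-12, -30); (-1, -14) → (-3, -42); (-4, -3) → (-12, -9)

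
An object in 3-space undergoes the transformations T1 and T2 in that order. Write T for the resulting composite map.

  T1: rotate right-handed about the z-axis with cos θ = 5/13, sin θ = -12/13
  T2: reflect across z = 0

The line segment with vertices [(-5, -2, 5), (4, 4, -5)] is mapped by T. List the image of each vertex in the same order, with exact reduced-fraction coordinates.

T1 rotate right-handed about the z-axis with cos θ = 5/13, sin θ = -12/13: (-5, -2, 5) → (-49/13, 50/13, 5); (4, 4, -5) → (68/13, -28/13, -5)
T2 reflect across z = 0: (-49/13, 50/13, 5) → (-49/13, 50/13, -5); (68/13, -28/13, -5) → (68/13, -28/13, 5)

image vertices: (-49/13, 50/13, -5), (68/13, -28/13, 5)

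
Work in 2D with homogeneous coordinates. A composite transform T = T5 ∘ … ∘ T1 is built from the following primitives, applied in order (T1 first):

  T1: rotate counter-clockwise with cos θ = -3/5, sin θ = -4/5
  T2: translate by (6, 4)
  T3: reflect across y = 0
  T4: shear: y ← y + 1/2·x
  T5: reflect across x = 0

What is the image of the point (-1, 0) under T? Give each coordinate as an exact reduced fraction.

T(p) = (-33/5, -3/2)

T1 rotate counter-clockwise with cos θ = -3/5, sin θ = -4/5: (-1, 0) → (3/5, 4/5)
T2 translate by (6, 4): (3/5, 4/5) → (33/5, 24/5)
T3 reflect across y = 0: (33/5, 24/5) → (33/5, -24/5)
T4 shear: y ← y + 1/2·x: (33/5, -24/5) → (33/5, -3/2)
T5 reflect across x = 0: (33/5, -3/2) → (-33/5, -3/2)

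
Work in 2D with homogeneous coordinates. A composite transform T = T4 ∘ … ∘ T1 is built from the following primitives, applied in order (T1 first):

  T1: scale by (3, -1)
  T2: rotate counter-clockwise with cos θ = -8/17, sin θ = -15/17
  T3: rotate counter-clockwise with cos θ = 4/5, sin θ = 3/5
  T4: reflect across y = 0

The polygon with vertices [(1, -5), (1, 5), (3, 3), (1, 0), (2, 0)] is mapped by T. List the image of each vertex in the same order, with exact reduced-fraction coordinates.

image vertices: (27/5, 11/5), (-381/85, 317/85), (-27/17, 159/17), (39/85, 252/85), (78/85, 504/85)

T1 scale by (3, -1): (1, -5) → (3, 5); (1, 5) → (3, -5); (3, 3) → (9, -3); (1, 0) → (3, 0); (2, 0) → (6, 0)
T2 rotate counter-clockwise with cos θ = -8/17, sin θ = -15/17: (3, 5) → (3, -5); (3, -5) → (-99/17, -5/17); (9, -3) → (-117/17, -111/17); (3, 0) → (-24/17, -45/17); (6, 0) → (-48/17, -90/17)
T3 rotate counter-clockwise with cos θ = 4/5, sin θ = 3/5: (3, -5) → (27/5, -11/5); (-99/17, -5/17) → (-381/85, -317/85); (-117/17, -111/17) → (-27/17, -159/17); (-24/17, -45/17) → (39/85, -252/85); (-48/17, -90/17) → (78/85, -504/85)
T4 reflect across y = 0: (27/5, -11/5) → (27/5, 11/5); (-381/85, -317/85) → (-381/85, 317/85); (-27/17, -159/17) → (-27/17, 159/17); (39/85, -252/85) → (39/85, 252/85); (78/85, -504/85) → (78/85, 504/85)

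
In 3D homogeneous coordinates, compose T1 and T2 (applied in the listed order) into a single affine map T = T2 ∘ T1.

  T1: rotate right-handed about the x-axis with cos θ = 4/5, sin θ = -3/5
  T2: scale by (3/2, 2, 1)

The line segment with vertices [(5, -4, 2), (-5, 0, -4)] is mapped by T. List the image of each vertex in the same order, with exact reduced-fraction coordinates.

T1 rotate right-handed about the x-axis with cos θ = 4/5, sin θ = -3/5: (5, -4, 2) → (5, -2, 4); (-5, 0, -4) → (-5, -12/5, -16/5)
T2 scale by (3/2, 2, 1): (5, -2, 4) → (15/2, -4, 4); (-5, -12/5, -16/5) → (-15/2, -24/5, -16/5)

image vertices: (15/2, -4, 4), (-15/2, -24/5, -16/5)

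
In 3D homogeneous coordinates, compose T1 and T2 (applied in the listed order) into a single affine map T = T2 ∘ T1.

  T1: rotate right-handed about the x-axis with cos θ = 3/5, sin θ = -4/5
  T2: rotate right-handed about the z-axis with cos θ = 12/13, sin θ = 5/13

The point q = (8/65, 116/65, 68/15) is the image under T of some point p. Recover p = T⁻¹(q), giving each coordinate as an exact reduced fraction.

p = (4/5, -8/3, 4)

T1 = [1 0 0 0; 0 3/5 4/5 0; 0 -4/5 3/5 0; 0 0 0 1]
T2·T1 = [12/13 -3/13 -4/13 0; 5/13 36/65 48/65 0; 0 -4/5 3/5 0; 0 0 0 1]
det M = 1; M⁻¹ = [12/13 5/13 0 0; -3/13 36/65 -4/5 0; -4/13 48/65 3/5 0; 0 0 0 1]
M⁻¹ · (8/65, 116/65, 68/15)ᵀ = (4/5, -8/3, 4)ᵀ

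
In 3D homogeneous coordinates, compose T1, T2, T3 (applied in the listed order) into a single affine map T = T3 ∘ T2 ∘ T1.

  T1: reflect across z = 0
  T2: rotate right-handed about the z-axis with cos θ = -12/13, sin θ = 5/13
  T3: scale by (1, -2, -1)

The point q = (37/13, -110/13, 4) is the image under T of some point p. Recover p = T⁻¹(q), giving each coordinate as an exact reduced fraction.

T1 = [1 0 0 0; 0 1 0 0; 0 0 -1 0; 0 0 0 1]
T2·T1 = [-12/13 -5/13 0 0; 5/13 -12/13 0 0; 0 0 -1 0; 0 0 0 1]
T3·…·T1 = [-12/13 -5/13 0 0; -10/13 24/13 0 0; 0 0 1 0; 0 0 0 1]
det M = -2; M⁻¹ = [-12/13 -5/26 0 0; -5/13 6/13 0 0; 0 0 1 0; 0 0 0 1]
M⁻¹ · (37/13, -110/13, 4)ᵀ = (-1, -5, 4)ᵀ

p = (-1, -5, 4)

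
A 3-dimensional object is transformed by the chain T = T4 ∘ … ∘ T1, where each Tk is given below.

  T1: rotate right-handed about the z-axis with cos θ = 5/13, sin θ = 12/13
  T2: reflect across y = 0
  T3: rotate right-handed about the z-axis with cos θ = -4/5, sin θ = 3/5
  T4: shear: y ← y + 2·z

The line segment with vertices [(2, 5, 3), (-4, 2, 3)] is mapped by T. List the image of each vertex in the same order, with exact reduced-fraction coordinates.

T1 rotate right-handed about the z-axis with cos θ = 5/13, sin θ = 12/13: (2, 5, 3) → (-50/13, 49/13, 3); (-4, 2, 3) → (-44/13, -38/13, 3)
T2 reflect across y = 0: (-50/13, 49/13, 3) → (-50/13, -49/13, 3); (-44/13, -38/13, 3) → (-44/13, 38/13, 3)
T3 rotate right-handed about the z-axis with cos θ = -4/5, sin θ = 3/5: (-50/13, -49/13, 3) → (347/65, 46/65, 3); (-44/13, 38/13, 3) → (62/65, -284/65, 3)
T4 shear: y ← y + 2·z: (347/65, 46/65, 3) → (347/65, 436/65, 3); (62/65, -284/65, 3) → (62/65, 106/65, 3)

image vertices: (347/65, 436/65, 3), (62/65, 106/65, 3)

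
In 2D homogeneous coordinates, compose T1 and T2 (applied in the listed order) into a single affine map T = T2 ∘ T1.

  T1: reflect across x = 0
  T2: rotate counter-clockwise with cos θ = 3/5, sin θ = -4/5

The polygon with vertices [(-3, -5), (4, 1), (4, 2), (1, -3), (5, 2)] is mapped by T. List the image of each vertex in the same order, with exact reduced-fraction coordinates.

image vertices: (-11/5, -27/5), (-8/5, 19/5), (-4/5, 22/5), (-3, -1), (-7/5, 26/5)

T1 reflect across x = 0: (-3, -5) → (3, -5); (4, 1) → (-4, 1); (4, 2) → (-4, 2); (1, -3) → (-1, -3); (5, 2) → (-5, 2)
T2 rotate counter-clockwise with cos θ = 3/5, sin θ = -4/5: (3, -5) → (-11/5, -27/5); (-4, 1) → (-8/5, 19/5); (-4, 2) → (-4/5, 22/5); (-1, -3) → (-3, -1); (-5, 2) → (-7/5, 26/5)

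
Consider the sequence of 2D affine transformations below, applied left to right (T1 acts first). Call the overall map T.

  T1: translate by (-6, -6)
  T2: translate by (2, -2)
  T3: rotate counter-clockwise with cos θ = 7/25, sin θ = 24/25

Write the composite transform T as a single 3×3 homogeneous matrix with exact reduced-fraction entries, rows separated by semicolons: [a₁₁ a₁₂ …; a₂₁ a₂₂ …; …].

T1 = [1 0 -6; 0 1 -6; 0 0 1]
T2·T1 = [1 0 -4; 0 1 -8; 0 0 1]
T3·…·T1 = [7/25 -24/25 164/25; 24/25 7/25 -152/25; 0 0 1]

T = [7/25 -24/25 164/25; 24/25 7/25 -152/25; 0 0 1]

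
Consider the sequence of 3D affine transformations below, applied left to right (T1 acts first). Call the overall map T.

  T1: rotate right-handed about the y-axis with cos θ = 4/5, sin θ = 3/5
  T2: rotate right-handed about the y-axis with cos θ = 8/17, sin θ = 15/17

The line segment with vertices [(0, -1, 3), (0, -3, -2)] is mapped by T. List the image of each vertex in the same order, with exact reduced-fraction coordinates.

image vertices: (252/85, -1, -39/85), (-168/85, -3, 26/85)

T1 rotate right-handed about the y-axis with cos θ = 4/5, sin θ = 3/5: (0, -1, 3) → (9/5, -1, 12/5); (0, -3, -2) → (-6/5, -3, -8/5)
T2 rotate right-handed about the y-axis with cos θ = 8/17, sin θ = 15/17: (9/5, -1, 12/5) → (252/85, -1, -39/85); (-6/5, -3, -8/5) → (-168/85, -3, 26/85)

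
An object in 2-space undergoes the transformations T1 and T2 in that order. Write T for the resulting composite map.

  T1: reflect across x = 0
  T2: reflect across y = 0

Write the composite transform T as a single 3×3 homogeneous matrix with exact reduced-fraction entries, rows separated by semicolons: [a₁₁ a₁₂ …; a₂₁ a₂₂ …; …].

T1 = [-1 0 0; 0 1 0; 0 0 1]
T2·T1 = [-1 0 0; 0 -1 0; 0 0 1]

T = [-1 0 0; 0 -1 0; 0 0 1]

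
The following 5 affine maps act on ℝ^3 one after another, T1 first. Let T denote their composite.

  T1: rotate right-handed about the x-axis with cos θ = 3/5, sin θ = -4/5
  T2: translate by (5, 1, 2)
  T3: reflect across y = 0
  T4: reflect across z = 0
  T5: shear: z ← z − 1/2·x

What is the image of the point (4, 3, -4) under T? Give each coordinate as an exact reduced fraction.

T(p) = (9, 2/5, -17/10)

T1 rotate right-handed about the x-axis with cos θ = 3/5, sin θ = -4/5: (4, 3, -4) → (4, -7/5, -24/5)
T2 translate by (5, 1, 2): (4, -7/5, -24/5) → (9, -2/5, -14/5)
T3 reflect across y = 0: (9, -2/5, -14/5) → (9, 2/5, -14/5)
T4 reflect across z = 0: (9, 2/5, -14/5) → (9, 2/5, 14/5)
T5 shear: z ← z − 1/2·x: (9, 2/5, 14/5) → (9, 2/5, -17/10)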